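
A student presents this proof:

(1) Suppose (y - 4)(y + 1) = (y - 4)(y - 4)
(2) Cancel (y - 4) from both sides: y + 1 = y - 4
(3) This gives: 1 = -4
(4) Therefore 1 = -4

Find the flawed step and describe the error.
Step 2: Cancel (y - 4) from both sides: y + 1 = y - 4

Step 2 cancels (y - 4) from both sides. This is only valid if (y - 4) ≠ 0, i.e., y ≠ 4. When y = 4, both sides equal zero regardless of the other factors. The correct approach requires considering y = 4 as a separate case.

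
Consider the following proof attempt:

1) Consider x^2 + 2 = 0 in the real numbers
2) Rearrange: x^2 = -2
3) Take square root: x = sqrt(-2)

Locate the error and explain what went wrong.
Step 3: Take square root: x = sqrt(-2)

Step 3 takes the square root of -2, which is negative. In the real number system, the square root of a negative number is undefined. The equation x^2 + 2 = 0 has no real solutions. Square roots of negative numbers only exist in the complex numbers.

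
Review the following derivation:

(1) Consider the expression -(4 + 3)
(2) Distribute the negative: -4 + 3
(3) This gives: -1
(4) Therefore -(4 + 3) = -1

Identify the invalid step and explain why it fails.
Step 2: Distribute the negative: -4 + 3

Step 2 incorrectly distributes the negative sign. The correct distribution is -(4 + 3) = -4 - 3 = -7. The negative must be applied to both terms, not just the first. The error treats -(4 + 3) as -4 + 3, which equals -1 instead of -7.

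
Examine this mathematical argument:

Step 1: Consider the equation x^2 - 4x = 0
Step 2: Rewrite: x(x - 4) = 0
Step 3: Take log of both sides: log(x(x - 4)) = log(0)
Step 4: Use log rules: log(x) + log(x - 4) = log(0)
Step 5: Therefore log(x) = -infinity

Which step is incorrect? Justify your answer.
Step 3: Take log of both sides: log(x(x - 4)) = log(0)

Step 3 takes the logarithm of both sides, resulting in log(0) on the right side. The logarithm is only defined for positive numbers; log(0) is undefined (approaches negative infinity). This operation is invalid.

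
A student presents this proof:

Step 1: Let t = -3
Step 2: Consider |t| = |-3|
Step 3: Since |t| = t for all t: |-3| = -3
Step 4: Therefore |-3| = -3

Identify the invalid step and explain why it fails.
Step 3: Since |t| = t for all t: |-3| = -3

Step 3 incorrectly states that |t| = t for all t. The correct definition is |t| = t when t >= 0, and |t| = -t when t < 0. Since -3 < 0, we have |-3| = -(-3) = 3, not -3.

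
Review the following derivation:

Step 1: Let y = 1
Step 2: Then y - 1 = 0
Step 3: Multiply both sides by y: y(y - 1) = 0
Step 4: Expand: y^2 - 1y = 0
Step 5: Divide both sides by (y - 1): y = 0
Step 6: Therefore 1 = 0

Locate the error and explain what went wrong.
Step 5: Divide both sides by (y - 1): y = 0

Step 5 divides both sides by (y - 1). However, since y = 1, we have (y - 1) = 0. Division by zero is undefined, making this step invalid.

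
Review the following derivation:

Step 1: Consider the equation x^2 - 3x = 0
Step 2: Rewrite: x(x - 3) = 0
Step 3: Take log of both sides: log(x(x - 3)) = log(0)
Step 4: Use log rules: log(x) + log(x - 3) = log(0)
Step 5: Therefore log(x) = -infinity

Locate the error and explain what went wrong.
Step 3: Take log of both sides: log(x(x - 3)) = log(0)

Step 3 takes the logarithm of both sides, resulting in log(0) on the right side. The logarithm is only defined for positive numbers; log(0) is undefined (approaches negative infinity). This operation is invalid.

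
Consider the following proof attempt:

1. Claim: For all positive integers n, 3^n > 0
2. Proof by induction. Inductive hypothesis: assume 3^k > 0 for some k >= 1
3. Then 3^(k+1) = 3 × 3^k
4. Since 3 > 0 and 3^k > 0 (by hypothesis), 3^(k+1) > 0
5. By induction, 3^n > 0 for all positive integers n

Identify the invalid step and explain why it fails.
Step 5: By induction, 3^n > 0 for all positive integers n

Step 5 concludes the proof by induction, but no base case was ever established. A valid induction proof requires: (1) a base case proving 3^1 > 0, and (2) an inductive step showing IF 3^k > 0 THEN 3^(k+1) > 0. Steps 2-4 correctly establish the inductive step, but without the base case the conclusion in step 5 does not follow.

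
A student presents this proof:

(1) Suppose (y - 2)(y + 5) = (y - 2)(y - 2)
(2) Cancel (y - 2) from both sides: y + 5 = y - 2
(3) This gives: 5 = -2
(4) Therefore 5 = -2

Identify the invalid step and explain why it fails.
Step 2: Cancel (y - 2) from both sides: y + 5 = y - 2

Step 2 cancels (y - 2) from both sides. This is only valid if (y - 2) ≠ 0, i.e., y ≠ 2. When y = 2, both sides equal zero regardless of the other factors. The correct approach requires considering y = 2 as a separate case.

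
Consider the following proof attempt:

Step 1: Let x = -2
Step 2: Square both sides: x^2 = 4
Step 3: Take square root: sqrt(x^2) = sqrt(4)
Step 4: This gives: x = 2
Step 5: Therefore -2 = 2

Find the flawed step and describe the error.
Step 4: This gives: x = 2

Step 4 incorrectly states that sqrt(x^2) = x. The correct identity is sqrt(x^2) = |x|. Since x = -2 < 0, we have sqrt(x^2) = |-2| = 2, not x = -2.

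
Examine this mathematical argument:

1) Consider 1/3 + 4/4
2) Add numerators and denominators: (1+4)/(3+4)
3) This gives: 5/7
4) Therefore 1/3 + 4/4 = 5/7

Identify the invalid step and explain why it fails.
Step 2: Add numerators and denominators: (1+4)/(3+4)

Step 2 incorrectly adds fractions by separately adding numerators and denominators. This is wrong. The correct method requires a common denominator: 1/3 + 4/4 = (1×4 + 4×3)/(3×4) = 16/12 = 4/3. The method used gives 5/7, which is different.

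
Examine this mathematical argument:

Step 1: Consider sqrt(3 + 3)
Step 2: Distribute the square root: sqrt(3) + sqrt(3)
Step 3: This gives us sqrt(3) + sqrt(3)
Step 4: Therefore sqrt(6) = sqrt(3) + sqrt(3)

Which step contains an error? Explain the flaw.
Step 2: Distribute the square root: sqrt(3) + sqrt(3)

Step 2 incorrectly 'distributes' the square root over addition. The square root function does not distribute: sqrt(a + b) ≠ sqrt(a) + sqrt(b). In fact, sqrt(3 + 3) = sqrt(6) ≈ 2.4495, while sqrt(3) + sqrt(3) ≈ 3.4641.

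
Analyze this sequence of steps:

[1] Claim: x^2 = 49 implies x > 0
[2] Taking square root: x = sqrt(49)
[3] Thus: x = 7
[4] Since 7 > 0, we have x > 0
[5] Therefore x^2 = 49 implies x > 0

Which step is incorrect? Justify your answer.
Step 2: Taking square root: x = sqrt(49)

Step 2 takes the square root and assumes the positive root only. The equation x^2 = 49 actually has two solutions: x = 7 and x = -7. The proof silently assumes x > 0 without justification, then uses this assumption to conclude x > 0, which is circular. The counterexample x = -7 shows the claim is false.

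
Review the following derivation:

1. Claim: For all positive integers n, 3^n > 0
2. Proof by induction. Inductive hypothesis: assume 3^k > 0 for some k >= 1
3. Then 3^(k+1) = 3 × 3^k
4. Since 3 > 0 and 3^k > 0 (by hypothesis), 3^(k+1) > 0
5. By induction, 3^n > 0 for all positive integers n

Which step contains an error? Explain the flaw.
Step 5: By induction, 3^n > 0 for all positive integers n

Step 5 concludes the proof by induction, but no base case was ever established. A valid induction proof requires: (1) a base case proving 3^1 > 0, and (2) an inductive step showing IF 3^k > 0 THEN 3^(k+1) > 0. Steps 2-4 correctly establish the inductive step, but without the base case the conclusion in step 5 does not follow.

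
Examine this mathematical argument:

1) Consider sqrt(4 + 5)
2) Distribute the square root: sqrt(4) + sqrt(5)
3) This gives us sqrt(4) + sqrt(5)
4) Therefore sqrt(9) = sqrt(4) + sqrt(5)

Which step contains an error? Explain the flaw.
Step 2: Distribute the square root: sqrt(4) + sqrt(5)

Step 2 incorrectly 'distributes' the square root over addition. The square root function does not distribute: sqrt(a + b) ≠ sqrt(a) + sqrt(b). In fact, sqrt(4 + 5) = sqrt(9) ≈ 3.0000, while sqrt(4) + sqrt(5) ≈ 4.2361.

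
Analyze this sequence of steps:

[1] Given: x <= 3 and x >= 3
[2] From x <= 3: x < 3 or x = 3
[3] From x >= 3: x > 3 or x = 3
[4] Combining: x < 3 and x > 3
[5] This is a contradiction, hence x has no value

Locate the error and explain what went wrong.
Step 4: Combining: x < 3 and x > 3

Step 4 incorrectly combines the conditions. From x <= 3 and x >= 3, the intersection is x = 3. The error treats the 'or' cases as 'and' requirements. The correct conclusion is that x = 3 is the unique solution, not that no solution exists.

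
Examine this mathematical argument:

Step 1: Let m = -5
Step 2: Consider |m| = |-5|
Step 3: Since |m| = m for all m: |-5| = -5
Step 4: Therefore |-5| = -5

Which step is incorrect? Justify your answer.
Step 3: Since |m| = m for all m: |-5| = -5

Step 3 incorrectly states that |m| = m for all m. The correct definition is |m| = m when m >= 0, and |m| = -m when m < 0. Since -5 < 0, we have |-5| = -(-5) = 5, not -5.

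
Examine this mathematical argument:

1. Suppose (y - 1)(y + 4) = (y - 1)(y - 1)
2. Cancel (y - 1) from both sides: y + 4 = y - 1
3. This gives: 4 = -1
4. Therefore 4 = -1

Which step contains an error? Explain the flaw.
Step 2: Cancel (y - 1) from both sides: y + 4 = y - 1

Step 2 cancels (y - 1) from both sides. This is only valid if (y - 1) ≠ 0, i.e., y ≠ 1. When y = 1, both sides equal zero regardless of the other factors. The correct approach requires considering y = 1 as a separate case.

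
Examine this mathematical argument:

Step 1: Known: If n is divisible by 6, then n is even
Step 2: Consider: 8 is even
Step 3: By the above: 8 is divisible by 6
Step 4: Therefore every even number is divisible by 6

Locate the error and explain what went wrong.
Step 3: By the above: 8 is divisible by 6

Step 3 commits the fallacy of affirming the consequent. The known fact 'divisible by 6 → even' does NOT imply 'even → divisible by 6'. That would be the converse, which is false. For example, 8 is even but 8 ÷ 6 = 1.33, which is not an integer.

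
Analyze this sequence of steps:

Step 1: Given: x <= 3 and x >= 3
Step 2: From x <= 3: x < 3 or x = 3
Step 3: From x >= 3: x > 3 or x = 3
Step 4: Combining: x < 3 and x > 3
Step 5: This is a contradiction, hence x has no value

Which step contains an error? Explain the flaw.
Step 4: Combining: x < 3 and x > 3

Step 4 incorrectly combines the conditions. From x <= 3 and x >= 3, the intersection is x = 3. The error treats the 'or' cases as 'and' requirements. The correct conclusion is that x = 3 is the unique solution, not that no solution exists.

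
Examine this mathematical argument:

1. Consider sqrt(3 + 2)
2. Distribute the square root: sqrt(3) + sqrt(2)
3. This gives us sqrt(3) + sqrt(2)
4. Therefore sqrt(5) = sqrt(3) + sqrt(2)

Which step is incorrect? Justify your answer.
Step 2: Distribute the square root: sqrt(3) + sqrt(2)

Step 2 incorrectly 'distributes' the square root over addition. The square root function does not distribute: sqrt(a + b) ≠ sqrt(a) + sqrt(b). In fact, sqrt(3 + 2) = sqrt(5) ≈ 2.2361, while sqrt(3) + sqrt(2) ≈ 3.1463.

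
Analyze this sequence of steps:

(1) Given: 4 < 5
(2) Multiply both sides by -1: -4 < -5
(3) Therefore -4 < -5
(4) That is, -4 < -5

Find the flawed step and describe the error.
Step 2: Multiply both sides by -1: -4 < -5

Step 2 multiplies both sides by -1 but fails to reverse the inequality sign. When multiplying (or dividing) an inequality by a negative number, the direction must be reversed. Since 4 < 5, we should get -4 > -5, i.e., -4 > -5.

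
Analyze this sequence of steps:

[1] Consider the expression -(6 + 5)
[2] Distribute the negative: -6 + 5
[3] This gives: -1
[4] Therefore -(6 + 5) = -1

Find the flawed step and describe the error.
Step 2: Distribute the negative: -6 + 5

Step 2 incorrectly distributes the negative sign. The correct distribution is -(6 + 5) = -6 - 5 = -11. The negative must be applied to both terms, not just the first. The error treats -(6 + 5) as -6 + 5, which equals -1 instead of -11.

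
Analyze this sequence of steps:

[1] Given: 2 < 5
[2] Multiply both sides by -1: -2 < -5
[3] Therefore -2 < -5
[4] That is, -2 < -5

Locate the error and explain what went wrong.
Step 2: Multiply both sides by -1: -2 < -5

Step 2 multiplies both sides by -1 but fails to reverse the inequality sign. When multiplying (or dividing) an inequality by a negative number, the direction must be reversed. Since 2 < 5, we should get -2 > -5, i.e., -2 > -5.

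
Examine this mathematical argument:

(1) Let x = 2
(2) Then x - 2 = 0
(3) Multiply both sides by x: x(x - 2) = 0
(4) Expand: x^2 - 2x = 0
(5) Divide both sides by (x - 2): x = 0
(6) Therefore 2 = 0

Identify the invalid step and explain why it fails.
Step 5: Divide both sides by (x - 2): x = 0

Step 5 divides both sides by (x - 2). However, since x = 2, we have (x - 2) = 0. Division by zero is undefined, making this step invalid.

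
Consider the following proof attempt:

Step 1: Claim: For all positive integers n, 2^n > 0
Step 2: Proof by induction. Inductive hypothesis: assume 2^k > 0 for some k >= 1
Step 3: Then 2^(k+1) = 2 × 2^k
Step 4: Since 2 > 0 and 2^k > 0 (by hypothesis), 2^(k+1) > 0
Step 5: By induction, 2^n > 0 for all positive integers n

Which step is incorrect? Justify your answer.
Step 5: By induction, 2^n > 0 for all positive integers n

Step 5 concludes the proof by induction, but no base case was ever established. A valid induction proof requires: (1) a base case proving 2^1 > 0, and (2) an inductive step showing IF 2^k > 0 THEN 2^(k+1) > 0. Steps 2-4 correctly establish the inductive step, but without the base case the conclusion in step 5 does not follow.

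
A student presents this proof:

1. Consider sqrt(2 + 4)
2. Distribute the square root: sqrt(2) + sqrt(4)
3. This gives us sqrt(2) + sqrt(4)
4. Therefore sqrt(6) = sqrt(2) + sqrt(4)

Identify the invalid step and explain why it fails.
Step 2: Distribute the square root: sqrt(2) + sqrt(4)

Step 2 incorrectly 'distributes' the square root over addition. The square root function does not distribute: sqrt(a + b) ≠ sqrt(a) + sqrt(b). In fact, sqrt(2 + 4) = sqrt(6) ≈ 2.4495, while sqrt(2) + sqrt(4) ≈ 3.4142.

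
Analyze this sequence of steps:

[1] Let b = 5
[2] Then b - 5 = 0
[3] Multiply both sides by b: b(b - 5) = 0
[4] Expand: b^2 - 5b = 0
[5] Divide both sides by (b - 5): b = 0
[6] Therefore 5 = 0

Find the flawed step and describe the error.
Step 5: Divide both sides by (b - 5): b = 0

Step 5 divides both sides by (b - 5). However, since b = 5, we have (b - 5) = 0. Division by zero is undefined, making this step invalid.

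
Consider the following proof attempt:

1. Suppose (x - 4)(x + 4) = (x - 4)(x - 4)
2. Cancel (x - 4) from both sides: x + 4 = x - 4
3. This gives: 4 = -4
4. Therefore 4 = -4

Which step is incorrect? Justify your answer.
Step 2: Cancel (x - 4) from both sides: x + 4 = x - 4

Step 2 cancels (x - 4) from both sides. This is only valid if (x - 4) ≠ 0, i.e., x ≠ 4. When x = 4, both sides equal zero regardless of the other factors. The correct approach requires considering x = 4 as a separate case.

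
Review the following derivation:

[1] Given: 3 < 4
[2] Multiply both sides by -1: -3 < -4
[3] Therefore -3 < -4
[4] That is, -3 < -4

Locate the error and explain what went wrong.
Step 2: Multiply both sides by -1: -3 < -4

Step 2 multiplies both sides by -1 but fails to reverse the inequality sign. When multiplying (or dividing) an inequality by a negative number, the direction must be reversed. Since 3 < 4, we should get -3 > -4, i.e., -3 > -4.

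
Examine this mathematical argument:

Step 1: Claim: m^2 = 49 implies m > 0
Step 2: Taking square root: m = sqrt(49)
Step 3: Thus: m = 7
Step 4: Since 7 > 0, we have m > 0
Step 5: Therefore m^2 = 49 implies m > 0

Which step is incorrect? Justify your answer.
Step 2: Taking square root: m = sqrt(49)

Step 2 takes the square root and assumes the positive root only. The equation m^2 = 49 actually has two solutions: m = 7 and m = -7. The proof silently assumes m > 0 without justification, then uses this assumption to conclude m > 0, which is circular. The counterexample m = -7 shows the claim is false.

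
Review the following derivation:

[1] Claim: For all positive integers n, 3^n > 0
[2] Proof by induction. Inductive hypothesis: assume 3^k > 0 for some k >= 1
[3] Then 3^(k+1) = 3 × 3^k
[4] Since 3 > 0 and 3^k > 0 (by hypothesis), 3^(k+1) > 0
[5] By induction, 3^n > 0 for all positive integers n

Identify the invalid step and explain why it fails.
Step 5: By induction, 3^n > 0 for all positive integers n

Step 5 concludes the proof by induction, but no base case was ever established. A valid induction proof requires: (1) a base case proving 3^1 > 0, and (2) an inductive step showing IF 3^k > 0 THEN 3^(k+1) > 0. Steps 2-4 correctly establish the inductive step, but without the base case the conclusion in step 5 does not follow.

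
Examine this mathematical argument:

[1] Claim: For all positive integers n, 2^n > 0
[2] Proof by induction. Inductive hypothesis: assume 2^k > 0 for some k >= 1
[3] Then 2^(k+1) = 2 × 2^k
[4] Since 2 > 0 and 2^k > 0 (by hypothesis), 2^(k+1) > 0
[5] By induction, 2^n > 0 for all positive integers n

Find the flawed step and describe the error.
Step 5: By induction, 2^n > 0 for all positive integers n

Step 5 concludes the proof by induction, but no base case was ever established. A valid induction proof requires: (1) a base case proving 2^1 > 0, and (2) an inductive step showing IF 2^k > 0 THEN 2^(k+1) > 0. Steps 2-4 correctly establish the inductive step, but without the base case the conclusion in step 5 does not follow.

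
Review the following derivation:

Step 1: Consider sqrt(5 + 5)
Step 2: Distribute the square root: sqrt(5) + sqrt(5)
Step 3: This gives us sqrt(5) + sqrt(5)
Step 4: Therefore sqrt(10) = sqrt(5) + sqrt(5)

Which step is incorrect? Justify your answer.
Step 2: Distribute the square root: sqrt(5) + sqrt(5)

Step 2 incorrectly 'distributes' the square root over addition. The square root function does not distribute: sqrt(a + b) ≠ sqrt(a) + sqrt(b). In fact, sqrt(5 + 5) = sqrt(10) ≈ 3.1623, while sqrt(5) + sqrt(5) ≈ 4.4721.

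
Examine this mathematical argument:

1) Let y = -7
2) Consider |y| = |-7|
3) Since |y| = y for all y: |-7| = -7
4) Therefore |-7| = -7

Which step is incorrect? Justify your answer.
Step 3: Since |y| = y for all y: |-7| = -7

Step 3 incorrectly states that |y| = y for all y. The correct definition is |y| = y when y >= 0, and |y| = -y when y < 0. Since -7 < 0, we have |-7| = -(-7) = 7, not -7.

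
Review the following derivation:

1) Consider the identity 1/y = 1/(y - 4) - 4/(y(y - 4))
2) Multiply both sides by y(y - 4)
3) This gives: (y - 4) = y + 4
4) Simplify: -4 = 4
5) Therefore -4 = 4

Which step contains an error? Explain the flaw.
Step 3: This gives: (y - 4) = y + 4

Step 3 makes a sign error when clearing denominators. Multiplying -4/(y(y - 4)) by y(y - 4) gives -4, not +4. The correct result is (y - 4) = y - 4, which is trivially true, not (y - 4) = y + 4. (Step 1 is a valid identity: 1/(y - 4) - 4/(y(y - 4)) = (y - 4)/(y(y - 4)) = 1/y.)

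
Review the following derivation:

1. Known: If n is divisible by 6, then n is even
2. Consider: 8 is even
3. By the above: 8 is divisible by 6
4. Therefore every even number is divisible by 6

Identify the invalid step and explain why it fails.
Step 3: By the above: 8 is divisible by 6

Step 3 commits the fallacy of affirming the consequent. The known fact 'divisible by 6 → even' does NOT imply 'even → divisible by 6'. That would be the converse, which is false. For example, 8 is even but 8 ÷ 6 = 1.33, which is not an integer.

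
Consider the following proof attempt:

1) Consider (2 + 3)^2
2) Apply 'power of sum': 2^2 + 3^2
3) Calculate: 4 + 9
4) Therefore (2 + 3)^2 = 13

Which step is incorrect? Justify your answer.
Step 2: Apply 'power of sum': 2^2 + 3^2

Step 2 incorrectly applies a non-existent rule '(a+b)^n = a^n + b^n'. This is false in general. The correct expansion uses the binomial theorem. The actual value is (2 + 3)^2 = 5^2 = 25, not 13.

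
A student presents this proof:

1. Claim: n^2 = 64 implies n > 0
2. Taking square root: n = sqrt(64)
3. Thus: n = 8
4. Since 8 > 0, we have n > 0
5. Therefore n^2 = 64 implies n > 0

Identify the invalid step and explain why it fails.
Step 2: Taking square root: n = sqrt(64)

Step 2 takes the square root and assumes the positive root only. The equation n^2 = 64 actually has two solutions: n = 8 and n = -8. The proof silently assumes n > 0 without justification, then uses this assumption to conclude n > 0, which is circular. The counterexample n = -8 shows the claim is false.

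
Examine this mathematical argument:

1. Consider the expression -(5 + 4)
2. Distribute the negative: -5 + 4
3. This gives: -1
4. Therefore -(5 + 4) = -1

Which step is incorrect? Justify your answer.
Step 2: Distribute the negative: -5 + 4

Step 2 incorrectly distributes the negative sign. The correct distribution is -(5 + 4) = -5 - 4 = -9. The negative must be applied to both terms, not just the first. The error treats -(5 + 4) as -5 + 4, which equals -1 instead of -9.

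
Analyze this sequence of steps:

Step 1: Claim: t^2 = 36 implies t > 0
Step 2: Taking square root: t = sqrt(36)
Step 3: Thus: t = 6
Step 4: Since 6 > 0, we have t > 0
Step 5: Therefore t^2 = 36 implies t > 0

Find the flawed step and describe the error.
Step 2: Taking square root: t = sqrt(36)

Step 2 takes the square root and assumes the positive root only. The equation t^2 = 36 actually has two solutions: t = 6 and t = -6. The proof silently assumes t > 0 without justification, then uses this assumption to conclude t > 0, which is circular. The counterexample t = -6 shows the claim is false.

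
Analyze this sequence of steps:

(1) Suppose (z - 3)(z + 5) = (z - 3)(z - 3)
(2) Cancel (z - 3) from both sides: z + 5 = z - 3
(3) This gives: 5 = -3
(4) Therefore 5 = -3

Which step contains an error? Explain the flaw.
Step 2: Cancel (z - 3) from both sides: z + 5 = z - 3

Step 2 cancels (z - 3) from both sides. This is only valid if (z - 3) ≠ 0, i.e., z ≠ 3. When z = 3, both sides equal zero regardless of the other factors. The correct approach requires considering z = 3 as a separate case.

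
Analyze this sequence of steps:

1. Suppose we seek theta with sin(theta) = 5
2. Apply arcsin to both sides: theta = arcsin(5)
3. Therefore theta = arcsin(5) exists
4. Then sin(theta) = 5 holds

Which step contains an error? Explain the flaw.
Step 2: Apply arcsin to both sides: theta = arcsin(5)

Step 2 applies arcsin to 5. However, arcsin(x) is only defined for x in [-1, 1] because sin(theta) can only produce values in that range. Since |5| > 1, arcsin(5) is undefined. There is no angle whose sine equals 5.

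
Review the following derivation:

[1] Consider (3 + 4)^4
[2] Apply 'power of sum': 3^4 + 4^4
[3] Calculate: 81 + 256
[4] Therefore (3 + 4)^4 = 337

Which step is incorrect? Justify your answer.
Step 2: Apply 'power of sum': 3^4 + 4^4

Step 2 incorrectly applies a non-existent rule '(a+b)^n = a^n + b^n'. This is false in general. The correct expansion uses the binomial theorem. The actual value is (3 + 4)^4 = 7^4 = 2401, not 337.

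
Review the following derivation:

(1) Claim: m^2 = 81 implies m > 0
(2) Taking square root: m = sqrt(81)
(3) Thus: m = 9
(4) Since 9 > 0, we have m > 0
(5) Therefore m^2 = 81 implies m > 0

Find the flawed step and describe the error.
Step 2: Taking square root: m = sqrt(81)

Step 2 takes the square root and assumes the positive root only. The equation m^2 = 81 actually has two solutions: m = 9 and m = -9. The proof silently assumes m > 0 without justification, then uses this assumption to conclude m > 0, which is circular. The counterexample m = -9 shows the claim is false.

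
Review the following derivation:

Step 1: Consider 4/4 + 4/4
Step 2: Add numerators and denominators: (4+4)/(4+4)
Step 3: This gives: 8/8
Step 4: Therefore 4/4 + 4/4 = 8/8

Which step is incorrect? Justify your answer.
Step 2: Add numerators and denominators: (4+4)/(4+4)

Step 2 incorrectly adds fractions by separately adding numerators and denominators. This is wrong. The correct method requires a common denominator: 4/4 + 4/4 = (4×4 + 4×4)/(4×4) = 32/16 = 2. The method used gives 8/8, which is different.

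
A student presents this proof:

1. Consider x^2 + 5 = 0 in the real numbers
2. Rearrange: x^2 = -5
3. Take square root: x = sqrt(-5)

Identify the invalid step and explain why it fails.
Step 3: Take square root: x = sqrt(-5)

Step 3 takes the square root of -5, which is negative. In the real number system, the square root of a negative number is undefined. The equation x^2 + 5 = 0 has no real solutions. Square roots of negative numbers only exist in the complex numbers.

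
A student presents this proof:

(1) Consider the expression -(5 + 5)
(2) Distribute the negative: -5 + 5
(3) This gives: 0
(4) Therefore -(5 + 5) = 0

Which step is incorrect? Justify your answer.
Step 2: Distribute the negative: -5 + 5

Step 2 incorrectly distributes the negative sign. The correct distribution is -(5 + 5) = -5 - 5 = -10. The negative must be applied to both terms, not just the first. The error treats -(5 + 5) as -5 + 5, which equals 0 instead of -10.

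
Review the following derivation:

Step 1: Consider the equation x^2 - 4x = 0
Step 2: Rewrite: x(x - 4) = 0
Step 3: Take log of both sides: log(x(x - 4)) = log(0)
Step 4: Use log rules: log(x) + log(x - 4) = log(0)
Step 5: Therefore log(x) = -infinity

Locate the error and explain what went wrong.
Step 3: Take log of both sides: log(x(x - 4)) = log(0)

Step 3 takes the logarithm of both sides, resulting in log(0) on the right side. The logarithm is only defined for positive numbers; log(0) is undefined (approaches negative infinity). This operation is invalid.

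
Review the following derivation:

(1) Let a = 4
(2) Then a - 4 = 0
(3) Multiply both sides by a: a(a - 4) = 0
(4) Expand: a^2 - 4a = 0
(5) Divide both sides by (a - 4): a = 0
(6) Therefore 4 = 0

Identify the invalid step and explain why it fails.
Step 5: Divide both sides by (a - 4): a = 0

Step 5 divides both sides by (a - 4). However, since a = 4, we have (a - 4) = 0. Division by zero is undefined, making this step invalid.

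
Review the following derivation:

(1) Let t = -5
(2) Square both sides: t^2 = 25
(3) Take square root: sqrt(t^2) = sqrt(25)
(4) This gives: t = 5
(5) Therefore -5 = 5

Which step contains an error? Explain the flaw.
Step 4: This gives: t = 5

Step 4 incorrectly states that sqrt(t^2) = t. The correct identity is sqrt(t^2) = |t|. Since t = -5 < 0, we have sqrt(t^2) = |-5| = 5, not t = -5.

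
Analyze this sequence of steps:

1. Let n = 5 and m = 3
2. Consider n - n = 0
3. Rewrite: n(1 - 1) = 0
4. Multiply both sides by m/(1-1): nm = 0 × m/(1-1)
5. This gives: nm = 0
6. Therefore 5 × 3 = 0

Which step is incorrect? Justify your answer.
Step 4: Multiply both sides by m/(1-1): nm = 0 × m/(1-1)

Step 4 multiplies both sides by m/(1-1). However, 1-1 = 0, so this is multiplication by m/0, which is undefined. We cannot multiply by an undefined expression.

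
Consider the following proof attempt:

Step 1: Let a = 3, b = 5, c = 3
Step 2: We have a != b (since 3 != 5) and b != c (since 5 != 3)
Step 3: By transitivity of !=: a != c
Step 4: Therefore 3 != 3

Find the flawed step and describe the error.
Step 3: By transitivity of !=: a != c

Step 3 incorrectly applies transitivity to the '!=' relation. Transitivity states: if a R b and b R c, then a R c. However, '!=' is not transitive. Counterexample: 3 != 5 and 5 != 3, but 3 = 3 (both equal 3). Transitivity holds for relations like <, <=, =, but not for !=.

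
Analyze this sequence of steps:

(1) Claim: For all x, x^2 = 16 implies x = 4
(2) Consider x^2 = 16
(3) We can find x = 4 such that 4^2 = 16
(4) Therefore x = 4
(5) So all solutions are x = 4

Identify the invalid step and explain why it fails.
Step 4: Therefore x = 4

Step 4 incorrectly concludes that x = 4 is the only solution. The proof shows that x = 4 is A solution (existence), but does not show it is the ONLY solution (uniqueness). In fact, x = -4 is also a solution since (-4)^2 = 16. Finding one solution doesn't prove there are no others.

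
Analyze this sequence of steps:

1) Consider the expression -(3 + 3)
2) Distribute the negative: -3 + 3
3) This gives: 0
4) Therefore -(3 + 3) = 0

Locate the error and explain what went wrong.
Step 2: Distribute the negative: -3 + 3

Step 2 incorrectly distributes the negative sign. The correct distribution is -(3 + 3) = -3 - 3 = -6. The negative must be applied to both terms, not just the first. The error treats -(3 + 3) as -3 + 3, which equals 0 instead of -6.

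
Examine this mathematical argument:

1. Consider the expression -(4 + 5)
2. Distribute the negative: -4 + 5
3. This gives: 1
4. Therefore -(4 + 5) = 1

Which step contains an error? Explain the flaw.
Step 2: Distribute the negative: -4 + 5

Step 2 incorrectly distributes the negative sign. The correct distribution is -(4 + 5) = -4 - 5 = -9. The negative must be applied to both terms, not just the first. The error treats -(4 + 5) as -4 + 5, which equals 1 instead of -9.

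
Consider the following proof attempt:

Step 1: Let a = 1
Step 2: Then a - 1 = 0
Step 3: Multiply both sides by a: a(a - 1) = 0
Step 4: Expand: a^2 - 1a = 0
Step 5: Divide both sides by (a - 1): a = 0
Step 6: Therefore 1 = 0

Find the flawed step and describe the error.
Step 5: Divide both sides by (a - 1): a = 0

Step 5 divides both sides by (a - 1). However, since a = 1, we have (a - 1) = 0. Division by zero is undefined, making this step invalid.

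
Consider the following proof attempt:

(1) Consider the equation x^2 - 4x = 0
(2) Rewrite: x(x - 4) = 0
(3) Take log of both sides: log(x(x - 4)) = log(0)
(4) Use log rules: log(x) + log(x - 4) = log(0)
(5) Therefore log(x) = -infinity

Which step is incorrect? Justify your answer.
Step 3: Take log of both sides: log(x(x - 4)) = log(0)

Step 3 takes the logarithm of both sides, resulting in log(0) on the right side. The logarithm is only defined for positive numbers; log(0) is undefined (approaches negative infinity). This operation is invalid.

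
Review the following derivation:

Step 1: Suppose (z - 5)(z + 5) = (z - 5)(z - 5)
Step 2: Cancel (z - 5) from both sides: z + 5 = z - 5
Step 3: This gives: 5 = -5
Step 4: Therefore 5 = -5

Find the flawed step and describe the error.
Step 2: Cancel (z - 5) from both sides: z + 5 = z - 5

Step 2 cancels (z - 5) from both sides. This is only valid if (z - 5) ≠ 0, i.e., z ≠ 5. When z = 5, both sides equal zero regardless of the other factors. The correct approach requires considering z = 5 as a separate case.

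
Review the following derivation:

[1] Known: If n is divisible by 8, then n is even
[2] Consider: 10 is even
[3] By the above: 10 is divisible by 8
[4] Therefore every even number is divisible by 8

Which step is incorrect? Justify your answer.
Step 3: By the above: 10 is divisible by 8

Step 3 commits the fallacy of affirming the consequent. The known fact 'divisible by 8 → even' does NOT imply 'even → divisible by 8'. That would be the converse, which is false. For example, 10 is even but 10 ÷ 8 = 1.25, which is not an integer.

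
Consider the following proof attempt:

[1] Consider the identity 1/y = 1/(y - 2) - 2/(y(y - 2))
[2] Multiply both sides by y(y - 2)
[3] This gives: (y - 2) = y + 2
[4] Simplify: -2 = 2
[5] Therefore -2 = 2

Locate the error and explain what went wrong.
Step 3: This gives: (y - 2) = y + 2

Step 3 makes a sign error when clearing denominators. Multiplying -2/(y(y - 2)) by y(y - 2) gives -2, not +2. The correct result is (y - 2) = y - 2, which is trivially true, not (y - 2) = y + 2. (Step 1 is a valid identity: 1/(y - 2) - 2/(y(y - 2)) = (y - 2)/(y(y - 2)) = 1/y.)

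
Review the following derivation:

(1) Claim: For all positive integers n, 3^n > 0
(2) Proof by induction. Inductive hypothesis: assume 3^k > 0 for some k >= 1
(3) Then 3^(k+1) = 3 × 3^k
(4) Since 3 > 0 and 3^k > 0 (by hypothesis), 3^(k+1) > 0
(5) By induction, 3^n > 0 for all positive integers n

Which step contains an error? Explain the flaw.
Step 5: By induction, 3^n > 0 for all positive integers n

Step 5 concludes the proof by induction, but no base case was ever established. A valid induction proof requires: (1) a base case proving 3^1 > 0, and (2) an inductive step showing IF 3^k > 0 THEN 3^(k+1) > 0. Steps 2-4 correctly establish the inductive step, but without the base case the conclusion in step 5 does not follow.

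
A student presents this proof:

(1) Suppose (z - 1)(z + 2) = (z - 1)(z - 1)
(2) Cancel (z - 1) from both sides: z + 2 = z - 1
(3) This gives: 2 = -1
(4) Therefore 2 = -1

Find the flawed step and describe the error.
Step 2: Cancel (z - 1) from both sides: z + 2 = z - 1

Step 2 cancels (z - 1) from both sides. This is only valid if (z - 1) ≠ 0, i.e., z ≠ 1. When z = 1, both sides equal zero regardless of the other factors. The correct approach requires considering z = 1 as a separate case.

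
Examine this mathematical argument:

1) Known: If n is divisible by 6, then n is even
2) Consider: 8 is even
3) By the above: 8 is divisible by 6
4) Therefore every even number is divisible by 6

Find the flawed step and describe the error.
Step 3: By the above: 8 is divisible by 6

Step 3 commits the fallacy of affirming the consequent. The known fact 'divisible by 6 → even' does NOT imply 'even → divisible by 6'. That would be the converse, which is false. For example, 8 is even but 8 ÷ 6 = 1.33, which is not an integer.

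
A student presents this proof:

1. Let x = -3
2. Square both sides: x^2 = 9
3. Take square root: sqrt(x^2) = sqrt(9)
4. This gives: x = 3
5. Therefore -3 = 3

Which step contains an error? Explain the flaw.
Step 4: This gives: x = 3

Step 4 incorrectly states that sqrt(x^2) = x. The correct identity is sqrt(x^2) = |x|. Since x = -3 < 0, we have sqrt(x^2) = |-3| = 3, not x = -3.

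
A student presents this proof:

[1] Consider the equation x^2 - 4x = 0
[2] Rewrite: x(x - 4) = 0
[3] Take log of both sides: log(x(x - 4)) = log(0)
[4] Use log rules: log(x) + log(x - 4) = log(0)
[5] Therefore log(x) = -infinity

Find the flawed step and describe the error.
Step 3: Take log of both sides: log(x(x - 4)) = log(0)

Step 3 takes the logarithm of both sides, resulting in log(0) on the right side. The logarithm is only defined for positive numbers; log(0) is undefined (approaches negative infinity). This operation is invalid.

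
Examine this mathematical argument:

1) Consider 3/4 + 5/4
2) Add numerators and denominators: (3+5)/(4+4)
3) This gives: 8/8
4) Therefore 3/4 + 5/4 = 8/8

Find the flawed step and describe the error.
Step 2: Add numerators and denominators: (3+5)/(4+4)

Step 2 incorrectly adds fractions by separately adding numerators and denominators. This is wrong. The correct method requires a common denominator: 3/4 + 5/4 = (3×4 + 5×4)/(4×4) = 32/16 = 2. The method used gives 8/8, which is different.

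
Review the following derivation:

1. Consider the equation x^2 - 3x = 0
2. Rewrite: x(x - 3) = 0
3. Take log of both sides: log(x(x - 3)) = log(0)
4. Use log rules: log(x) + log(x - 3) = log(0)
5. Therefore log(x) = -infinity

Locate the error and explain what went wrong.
Step 3: Take log of both sides: log(x(x - 3)) = log(0)

Step 3 takes the logarithm of both sides, resulting in log(0) on the right side. The logarithm is only defined for positive numbers; log(0) is undefined (approaches negative infinity). This operation is invalid.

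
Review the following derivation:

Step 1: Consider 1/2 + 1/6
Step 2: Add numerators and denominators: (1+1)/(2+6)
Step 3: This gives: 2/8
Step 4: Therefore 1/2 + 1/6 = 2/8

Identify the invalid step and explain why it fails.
Step 2: Add numerators and denominators: (1+1)/(2+6)

Step 2 incorrectly adds fractions by separately adding numerators and denominators. This is wrong. The correct method requires a common denominator: 1/2 + 1/6 = (1×6 + 1×2)/(2×6) = 8/12 = 2/3. The method used gives 2/8, which is different.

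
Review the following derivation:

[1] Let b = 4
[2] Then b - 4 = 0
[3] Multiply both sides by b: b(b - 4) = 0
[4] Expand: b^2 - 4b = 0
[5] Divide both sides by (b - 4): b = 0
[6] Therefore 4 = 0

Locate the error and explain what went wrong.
Step 5: Divide both sides by (b - 4): b = 0

Step 5 divides both sides by (b - 4). However, since b = 4, we have (b - 4) = 0. Division by zero is undefined, making this step invalid.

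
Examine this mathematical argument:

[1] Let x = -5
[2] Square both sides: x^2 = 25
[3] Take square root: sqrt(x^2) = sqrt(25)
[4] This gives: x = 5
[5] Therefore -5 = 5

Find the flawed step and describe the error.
Step 4: This gives: x = 5

Step 4 incorrectly states that sqrt(x^2) = x. The correct identity is sqrt(x^2) = |x|. Since x = -5 < 0, we have sqrt(x^2) = |-5| = 5, not x = -5.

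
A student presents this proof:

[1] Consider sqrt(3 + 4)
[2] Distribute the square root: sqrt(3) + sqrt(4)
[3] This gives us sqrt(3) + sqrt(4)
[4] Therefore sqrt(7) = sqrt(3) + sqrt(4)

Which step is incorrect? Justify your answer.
Step 2: Distribute the square root: sqrt(3) + sqrt(4)

Step 2 incorrectly 'distributes' the square root over addition. The square root function does not distribute: sqrt(a + b) ≠ sqrt(a) + sqrt(b). In fact, sqrt(3 + 4) = sqrt(7) ≈ 2.6458, while sqrt(3) + sqrt(4) ≈ 3.7321.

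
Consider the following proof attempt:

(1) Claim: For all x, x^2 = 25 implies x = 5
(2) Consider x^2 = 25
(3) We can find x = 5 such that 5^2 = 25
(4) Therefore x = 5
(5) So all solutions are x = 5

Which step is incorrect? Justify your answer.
Step 4: Therefore x = 5

Step 4 incorrectly concludes that x = 5 is the only solution. The proof shows that x = 5 is A solution (existence), but does not show it is the ONLY solution (uniqueness). In fact, x = -5 is also a solution since (-5)^2 = 25. Finding one solution doesn't prove there are no others.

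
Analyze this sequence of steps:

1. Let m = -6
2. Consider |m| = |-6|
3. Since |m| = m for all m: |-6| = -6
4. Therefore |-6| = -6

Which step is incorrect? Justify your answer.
Step 3: Since |m| = m for all m: |-6| = -6

Step 3 incorrectly states that |m| = m for all m. The correct definition is |m| = m when m >= 0, and |m| = -m when m < 0. Since -6 < 0, we have |-6| = -(-6) = 6, not -6.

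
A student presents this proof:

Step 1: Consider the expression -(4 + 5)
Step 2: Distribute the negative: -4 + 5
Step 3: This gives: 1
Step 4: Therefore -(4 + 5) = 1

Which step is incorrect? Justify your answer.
Step 2: Distribute the negative: -4 + 5

Step 2 incorrectly distributes the negative sign. The correct distribution is -(4 + 5) = -4 - 5 = -9. The negative must be applied to both terms, not just the first. The error treats -(4 + 5) as -4 + 5, which equals 1 instead of -9.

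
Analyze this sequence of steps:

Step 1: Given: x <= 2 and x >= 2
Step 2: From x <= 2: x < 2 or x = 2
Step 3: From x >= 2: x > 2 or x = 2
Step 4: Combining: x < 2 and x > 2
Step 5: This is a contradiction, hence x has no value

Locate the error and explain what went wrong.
Step 4: Combining: x < 2 and x > 2

Step 4 incorrectly combines the conditions. From x <= 2 and x >= 2, the intersection is x = 2. The error treats the 'or' cases as 'and' requirements. The correct conclusion is that x = 2 is the unique solution, not that no solution exists.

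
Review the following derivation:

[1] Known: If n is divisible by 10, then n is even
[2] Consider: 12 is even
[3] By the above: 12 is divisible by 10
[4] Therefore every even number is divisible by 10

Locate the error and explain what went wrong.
Step 3: By the above: 12 is divisible by 10

Step 3 commits the fallacy of affirming the consequent. The known fact 'divisible by 10 → even' does NOT imply 'even → divisible by 10'. That would be the converse, which is false. For example, 12 is even but 12 ÷ 10 = 1.20, which is not an integer.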